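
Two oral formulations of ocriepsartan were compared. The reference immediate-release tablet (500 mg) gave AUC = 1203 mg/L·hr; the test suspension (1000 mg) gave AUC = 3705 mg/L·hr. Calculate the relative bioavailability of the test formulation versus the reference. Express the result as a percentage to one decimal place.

F_rel = (AUC_test/D_test) / (AUC_ref/D_ref)
      = (3705/1000) / (1203/500)
      = 3.705 / 2.406 = 1.5399 = 153.99%

F_rel = 154.0%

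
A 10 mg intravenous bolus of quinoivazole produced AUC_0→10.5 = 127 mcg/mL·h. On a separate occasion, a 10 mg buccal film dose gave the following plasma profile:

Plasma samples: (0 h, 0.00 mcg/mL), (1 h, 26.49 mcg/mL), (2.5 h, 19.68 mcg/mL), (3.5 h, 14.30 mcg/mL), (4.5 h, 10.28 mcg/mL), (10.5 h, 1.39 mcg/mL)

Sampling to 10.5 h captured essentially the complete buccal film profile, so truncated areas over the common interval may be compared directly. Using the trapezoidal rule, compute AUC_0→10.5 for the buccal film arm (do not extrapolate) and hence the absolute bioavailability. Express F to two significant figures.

F = 0.88

Trapezoidal AUC_0→10.5 (buccal film):
  [0→1]: (0.00+26.49)/2 × 1 = 13.245
  [1→2.5]: (26.49+19.68)/2 × 1.5 = 34.6275
  [2.5→3.5]: (19.68+14.30)/2 × 1 = 16.99
  [3.5→4.5]: (14.30+10.28)/2 × 1 = 12.29
  [4.5→10.5]: (10.28+1.39)/2 × 6 = 35.01
  Sum = 112.1625 mcg/mL·h
F = (AUC_ev/D_ev)/(AUC_iv/D_iv) = (112.1625/10)/(127/10) = 11.21625/12.7 = 0.8832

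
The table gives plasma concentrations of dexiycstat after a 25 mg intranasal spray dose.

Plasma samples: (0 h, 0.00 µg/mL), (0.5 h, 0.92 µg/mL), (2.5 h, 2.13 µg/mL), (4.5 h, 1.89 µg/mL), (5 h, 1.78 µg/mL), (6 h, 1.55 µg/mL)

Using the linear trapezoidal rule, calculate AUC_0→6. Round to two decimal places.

AUC = 9.88 µg/mL·h

Trapezoidal AUC_0→6:
  [0→0.5]: (0.00+0.92)/2 × 0.5 = 0.23
  [0.5→2.5]: (0.92+2.13)/2 × 2 = 3.05
  [2.5→4.5]: (2.13+1.89)/2 × 2 = 4.02
  [4.5→5]: (1.89+1.78)/2 × 0.5 = 0.9175
  [5→6]: (1.78+1.55)/2 × 1 = 1.665
  Sum = 9.8825 µg/mL·h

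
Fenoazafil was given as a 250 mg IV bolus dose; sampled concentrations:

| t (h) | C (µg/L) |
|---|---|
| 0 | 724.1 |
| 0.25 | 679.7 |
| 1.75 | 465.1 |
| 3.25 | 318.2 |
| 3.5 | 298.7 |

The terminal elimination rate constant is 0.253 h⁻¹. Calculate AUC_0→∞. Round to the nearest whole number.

Trapezoidal AUC_0→3.5:
  [0→0.25]: (724.1+679.7)/2 × 0.25 = 175.475
  [0.25→1.75]: (679.7+465.1)/2 × 1.5 = 858.6
  [1.75→3.25]: (465.1+318.2)/2 × 1.5 = 587.475
  [3.25→3.5]: (318.2+298.7)/2 × 0.25 = 77.1125
  Sum = 1698.6625 µg/L·h
Extrapolated tail: C_last / k_e = 298.7 / 0.253 = 1180.632
AUC_0→∞ = 1698.6625 + 1180.632 = 2879.2945 µg/L·h

AUC = 2879 µg/L·h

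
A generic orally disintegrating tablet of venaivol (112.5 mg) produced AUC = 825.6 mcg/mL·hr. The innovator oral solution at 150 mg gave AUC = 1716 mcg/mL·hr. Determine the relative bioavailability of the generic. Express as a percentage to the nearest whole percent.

F_rel = 64%

F_rel = (AUC_test/D_test) / (AUC_ref/D_ref)
      = (825.6/112.5) / (1716/150)
      = 7.33867 / 11.44 = 0.6415 = 64.15%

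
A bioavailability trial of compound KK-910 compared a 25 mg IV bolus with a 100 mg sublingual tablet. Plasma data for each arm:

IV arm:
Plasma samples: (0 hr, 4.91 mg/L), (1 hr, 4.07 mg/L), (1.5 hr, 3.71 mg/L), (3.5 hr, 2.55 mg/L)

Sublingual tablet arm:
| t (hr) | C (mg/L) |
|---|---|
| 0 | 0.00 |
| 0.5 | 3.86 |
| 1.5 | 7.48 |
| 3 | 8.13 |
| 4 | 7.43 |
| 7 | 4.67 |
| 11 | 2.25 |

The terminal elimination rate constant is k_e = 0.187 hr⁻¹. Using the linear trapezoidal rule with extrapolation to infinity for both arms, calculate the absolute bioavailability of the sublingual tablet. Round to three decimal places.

F = 0.666

Trapezoidal AUC_0→3.5 (IV):
  [0→1]: (4.91+4.07)/2 × 1 = 4.49
  [1→1.5]: (4.07+3.71)/2 × 0.5 = 1.945
  [1.5→3.5]: (3.71+2.55)/2 × 2 = 6.26
  Sum = 12.695 mg/L·hr
IV tail: 2.55/0.187 = 13.636; AUC_iv,0→∞ = 12.695 + 13.636 = 26.331 mg/L·hr
Trapezoidal AUC_0→11 (sublingual tablet):
  [0→0.5]: (0.00+3.86)/2 × 0.5 = 0.965
  [0.5→1.5]: (3.86+7.48)/2 × 1 = 5.67
  [1.5→3]: (7.48+8.13)/2 × 1.5 = 11.7075
  [3→4]: (8.13+7.43)/2 × 1 = 7.78
  [4→7]: (7.43+4.67)/2 × 3 = 18.15
  [7→11]: (4.67+2.25)/2 × 4 = 13.84
  Sum = 58.1125 mg/L·hr
sublingual tablet tail: 2.25/0.187 = 12.032; AUC_ev,0→∞ = 58.1125 + 12.032 = 70.1445 mg/L·hr
F = (AUC_ev/D_ev)/(AUC_iv/D_iv) = (70.1445/100)/(26.331/25) = 0.701445/1.05324 = 0.6660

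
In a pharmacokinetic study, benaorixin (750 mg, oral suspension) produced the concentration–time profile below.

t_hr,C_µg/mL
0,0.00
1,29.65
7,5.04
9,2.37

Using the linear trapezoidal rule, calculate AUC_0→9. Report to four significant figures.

Trapezoidal AUC_0→9:
  [0→1]: (0.00+29.65)/2 × 1 = 14.825
  [1→7]: (29.65+5.04)/2 × 6 = 104.07
  [7→9]: (5.04+2.37)/2 × 2 = 7.41
  Sum = 126.305 µg/mL·hr

AUC = 126.3 µg/mL·hr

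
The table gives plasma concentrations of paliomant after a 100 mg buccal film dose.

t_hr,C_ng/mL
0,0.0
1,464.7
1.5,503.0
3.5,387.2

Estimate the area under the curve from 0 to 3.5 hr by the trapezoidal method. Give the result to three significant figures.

AUC = 1360 ng/mL·hr

Trapezoidal AUC_0→3.5:
  [0→1]: (0.0+464.7)/2 × 1 = 232.35
  [1→1.5]: (464.7+503.0)/2 × 0.5 = 241.925
  [1.5→3.5]: (503.0+387.2)/2 × 2 = 890.2
  Sum = 1364.475 ng/mL·hr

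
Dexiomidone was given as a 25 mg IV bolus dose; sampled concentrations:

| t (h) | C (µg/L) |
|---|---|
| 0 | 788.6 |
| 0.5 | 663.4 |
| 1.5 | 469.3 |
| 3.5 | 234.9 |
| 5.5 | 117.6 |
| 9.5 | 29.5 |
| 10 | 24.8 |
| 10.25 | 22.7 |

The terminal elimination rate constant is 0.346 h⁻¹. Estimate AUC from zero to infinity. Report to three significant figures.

Trapezoidal AUC_0→10.25:
  [0→0.5]: (788.6+663.4)/2 × 0.5 = 363.0
  [0.5→1.5]: (663.4+469.3)/2 × 1 = 566.35
  [1.5→3.5]: (469.3+234.9)/2 × 2 = 704.2
  [3.5→5.5]: (234.9+117.6)/2 × 2 = 352.5
  [5.5→9.5]: (117.6+29.5)/2 × 4 = 294.2
  [9.5→10]: (29.5+24.8)/2 × 0.5 = 13.575
  [10→10.25]: (24.8+22.7)/2 × 0.25 = 5.9375
  Sum = 2299.7625 µg/L·h
Extrapolated tail: C_last / k_e = 22.7 / 0.346 = 65.607
AUC_0→∞ = 2299.7625 + 65.607 = 2365.3695 µg/L·h

AUC = 2370 µg/L·h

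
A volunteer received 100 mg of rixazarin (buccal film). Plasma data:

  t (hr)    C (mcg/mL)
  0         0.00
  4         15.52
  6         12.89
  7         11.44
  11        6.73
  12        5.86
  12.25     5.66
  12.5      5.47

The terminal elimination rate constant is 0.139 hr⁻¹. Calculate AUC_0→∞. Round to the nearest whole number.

AUC = 156 mcg/mL·hr

Trapezoidal AUC_0→12.5:
  [0→4]: (0.00+15.52)/2 × 4 = 31.04
  [4→6]: (15.52+12.89)/2 × 2 = 28.41
  [6→7]: (12.89+11.44)/2 × 1 = 12.165
  [7→11]: (11.44+6.73)/2 × 4 = 36.34
  [11→12]: (6.73+5.86)/2 × 1 = 6.295
  [12→12.25]: (5.86+5.66)/2 × 0.25 = 1.44
  [12.25→12.5]: (5.66+5.47)/2 × 0.25 = 1.39125
  Sum = 117.08125 mcg/mL·hr
Extrapolated tail: C_last / k_e = 5.47 / 0.139 = 39.353
AUC_0→∞ = 117.08125 + 39.353 = 156.43425 mcg/mL·hr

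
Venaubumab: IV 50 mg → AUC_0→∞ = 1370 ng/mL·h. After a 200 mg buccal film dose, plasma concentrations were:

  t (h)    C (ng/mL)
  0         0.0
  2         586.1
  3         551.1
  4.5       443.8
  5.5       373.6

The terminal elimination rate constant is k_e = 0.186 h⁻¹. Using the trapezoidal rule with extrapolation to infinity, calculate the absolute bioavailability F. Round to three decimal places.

F = 0.788

Trapezoidal AUC_0→5.5 (buccal film):
  [0→2]: (0.0+586.1)/2 × 2 = 586.1
  [2→3]: (586.1+551.1)/2 × 1 = 568.6
  [3→4.5]: (551.1+443.8)/2 × 1.5 = 746.175
  [4.5→5.5]: (443.8+373.6)/2 × 1 = 408.7
  Sum = 2309.575 ng/mL·h
Tail: C_last/k_e = 373.6/0.186 = 2008.602
AUC_0→∞ (buccal film) = 2309.575 + 2008.602 = 4318.177 ng/mL·h
F = (AUC_ev/D_ev)/(AUC_iv/D_iv) = (4318.177/200)/(1370/50) = 21.590885/27.4 = 0.7880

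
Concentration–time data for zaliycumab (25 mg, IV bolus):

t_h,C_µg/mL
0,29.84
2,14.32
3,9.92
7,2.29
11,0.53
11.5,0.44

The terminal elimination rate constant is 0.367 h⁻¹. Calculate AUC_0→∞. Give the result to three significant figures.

Trapezoidal AUC_0→11.5:
  [0→2]: (29.84+14.32)/2 × 2 = 44.16
  [2→3]: (14.32+9.92)/2 × 1 = 12.12
  [3→7]: (9.92+2.29)/2 × 4 = 24.42
  [7→11]: (2.29+0.53)/2 × 4 = 5.64
  [11→11.5]: (0.53+0.44)/2 × 0.5 = 0.2425
  Sum = 86.5825 µg/mL·h
Extrapolated tail: C_last / k_e = 0.44 / 0.367 = 1.199
AUC_0→∞ = 86.5825 + 1.199 = 87.7815 µg/mL·h

AUC = 87.8 µg/mL·h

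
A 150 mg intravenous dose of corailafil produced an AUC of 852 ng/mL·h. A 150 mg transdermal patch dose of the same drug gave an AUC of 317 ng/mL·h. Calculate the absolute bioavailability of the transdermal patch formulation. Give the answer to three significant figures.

F = (AUC_ev / D_ev) / (AUC_iv / D_iv)
  = (317/150) / (852/150)
  = 2.11333 / 5.68 = 0.3721

F = 0.372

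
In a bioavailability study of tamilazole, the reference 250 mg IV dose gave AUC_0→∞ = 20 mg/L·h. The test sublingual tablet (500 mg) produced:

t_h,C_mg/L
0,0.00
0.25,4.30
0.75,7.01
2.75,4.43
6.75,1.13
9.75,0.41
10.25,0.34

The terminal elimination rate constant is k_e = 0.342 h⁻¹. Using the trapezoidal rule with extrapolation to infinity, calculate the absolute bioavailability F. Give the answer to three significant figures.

F = 0.735

Trapezoidal AUC_0→10.25 (sublingual tablet):
  [0→0.25]: (0.00+4.30)/2 × 0.25 = 0.5375
  [0.25→0.75]: (4.30+7.01)/2 × 0.5 = 2.8275
  [0.75→2.75]: (7.01+4.43)/2 × 2 = 11.44
  [2.75→6.75]: (4.43+1.13)/2 × 4 = 11.12
  [6.75→9.75]: (1.13+0.41)/2 × 3 = 2.31
  [9.75→10.25]: (0.41+0.34)/2 × 0.5 = 0.1875
  Sum = 28.4225 mg/L·h
Tail: C_last/k_e = 0.34/0.342 = 0.994
AUC_0→∞ (sublingual tablet) = 28.4225 + 0.994 = 29.4165 mg/L·h
F = (AUC_ev/D_ev)/(AUC_iv/D_iv) = (29.4165/500)/(20/250) = 0.058833/0.08 = 0.7354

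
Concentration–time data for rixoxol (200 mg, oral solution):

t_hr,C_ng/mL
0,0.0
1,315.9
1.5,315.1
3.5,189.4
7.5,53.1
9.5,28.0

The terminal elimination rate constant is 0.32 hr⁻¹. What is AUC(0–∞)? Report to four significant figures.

Trapezoidal AUC_0→9.5:
  [0→1]: (0.0+315.9)/2 × 1 = 157.95
  [1→1.5]: (315.9+315.1)/2 × 0.5 = 157.75
  [1.5→3.5]: (315.1+189.4)/2 × 2 = 504.5
  [3.5→7.5]: (189.4+53.1)/2 × 4 = 485.0
  [7.5→9.5]: (53.1+28.0)/2 × 2 = 81.1
  Sum = 1386.3 ng/mL·hr
Extrapolated tail: C_last / k_e = 28.0 / 0.32 = 87.500
AUC_0→∞ = 1386.3 + 87.500 = 1473.8 ng/mL·hr

AUC = 1474 ng/mL·hr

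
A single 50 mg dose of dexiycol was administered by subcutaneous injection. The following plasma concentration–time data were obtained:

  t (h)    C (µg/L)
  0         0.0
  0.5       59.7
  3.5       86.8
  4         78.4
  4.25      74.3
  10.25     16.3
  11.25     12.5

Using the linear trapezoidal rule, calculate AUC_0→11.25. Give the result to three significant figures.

Trapezoidal AUC_0→11.25:
  [0→0.5]: (0.0+59.7)/2 × 0.5 = 14.925
  [0.5→3.5]: (59.7+86.8)/2 × 3 = 219.75
  [3.5→4]: (86.8+78.4)/2 × 0.5 = 41.3
  [4→4.25]: (78.4+74.3)/2 × 0.25 = 19.0875
  [4.25→10.25]: (74.3+16.3)/2 × 6 = 271.8
  [10.25→11.25]: (16.3+12.5)/2 × 1 = 14.4
  Sum = 581.2625 µg/L·h

AUC = 581 µg/L·h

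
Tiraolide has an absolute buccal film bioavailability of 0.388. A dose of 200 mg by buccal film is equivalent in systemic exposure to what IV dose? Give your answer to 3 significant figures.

Systemic exposure from an extravascular dose = F × D_ev, so the equivalent IV dose is F × D_ev.
D_iv = F × D_ev = 0.388 × 200 = 77.6 mg

D_iv = 77.6 mg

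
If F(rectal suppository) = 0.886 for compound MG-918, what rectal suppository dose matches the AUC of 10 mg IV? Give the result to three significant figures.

D_rectal = 11.3 mg

For equal systemic exposure: F × D_ev = D_iv
D_ev = D_iv / F = 10 / 0.886 = 11.2867 mg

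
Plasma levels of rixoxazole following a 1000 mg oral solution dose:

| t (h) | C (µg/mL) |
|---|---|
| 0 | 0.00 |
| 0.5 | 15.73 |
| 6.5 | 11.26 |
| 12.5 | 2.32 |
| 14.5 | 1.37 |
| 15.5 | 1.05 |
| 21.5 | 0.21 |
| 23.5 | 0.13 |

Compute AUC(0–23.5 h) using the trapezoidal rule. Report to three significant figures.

Trapezoidal AUC_0→23.5:
  [0→0.5]: (0.00+15.73)/2 × 0.5 = 3.9325
  [0.5→6.5]: (15.73+11.26)/2 × 6 = 80.97
  [6.5→12.5]: (11.26+2.32)/2 × 6 = 40.74
  [12.5→14.5]: (2.32+1.37)/2 × 2 = 3.69
  [14.5→15.5]: (1.37+1.05)/2 × 1 = 1.21
  [15.5→21.5]: (1.05+0.21)/2 × 6 = 3.78
  [21.5→23.5]: (0.21+0.13)/2 × 2 = 0.34
  Sum = 134.6625 µg/mL·h

AUC = 135 µg/mL·h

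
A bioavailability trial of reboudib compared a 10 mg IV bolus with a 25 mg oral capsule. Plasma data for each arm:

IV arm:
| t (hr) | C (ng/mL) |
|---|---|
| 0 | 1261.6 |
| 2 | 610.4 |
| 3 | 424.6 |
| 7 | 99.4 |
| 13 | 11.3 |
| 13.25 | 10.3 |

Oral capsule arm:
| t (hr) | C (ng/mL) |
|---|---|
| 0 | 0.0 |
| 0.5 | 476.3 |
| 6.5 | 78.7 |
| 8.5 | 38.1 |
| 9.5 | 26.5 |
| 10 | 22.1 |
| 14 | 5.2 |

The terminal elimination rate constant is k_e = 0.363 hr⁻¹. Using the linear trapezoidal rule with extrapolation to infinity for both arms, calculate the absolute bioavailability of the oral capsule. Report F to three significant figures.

F = 0.212

Trapezoidal AUC_0→13.25 (IV):
  [0→2]: (1261.6+610.4)/2 × 2 = 1872.0
  [2→3]: (610.4+424.6)/2 × 1 = 517.5
  [3→7]: (424.6+99.4)/2 × 4 = 1048.0
  [7→13]: (99.4+11.3)/2 × 6 = 332.1
  [13→13.25]: (11.3+10.3)/2 × 0.25 = 2.7
  Sum = 3772.3 ng/mL·hr
IV tail: 10.3/0.363 = 28.375; AUC_iv,0→∞ = 3772.3 + 28.375 = 3800.675 ng/mL·hr
Trapezoidal AUC_0→14 (oral capsule):
  [0→0.5]: (0.0+476.3)/2 × 0.5 = 119.075
  [0.5→6.5]: (476.3+78.7)/2 × 6 = 1665.0
  [6.5→8.5]: (78.7+38.1)/2 × 2 = 116.8
  [8.5→9.5]: (38.1+26.5)/2 × 1 = 32.3
  [9.5→10]: (26.5+22.1)/2 × 0.5 = 12.15
  [10→14]: (22.1+5.2)/2 × 4 = 54.6
  Sum = 1999.925 ng/mL·hr
oral capsule tail: 5.2/0.363 = 14.325; AUC_ev,0→∞ = 1999.925 + 14.325 = 2014.25 ng/mL·hr
F = (AUC_ev/D_ev)/(AUC_iv/D_iv) = (2014.25/25)/(3800.675/10) = 80.57/380.0675 = 0.2120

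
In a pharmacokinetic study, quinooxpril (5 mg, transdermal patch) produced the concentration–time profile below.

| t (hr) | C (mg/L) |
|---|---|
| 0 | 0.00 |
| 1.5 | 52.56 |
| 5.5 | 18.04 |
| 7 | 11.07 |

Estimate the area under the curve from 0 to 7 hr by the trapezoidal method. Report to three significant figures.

Trapezoidal AUC_0→7:
  [0→1.5]: (0.00+52.56)/2 × 1.5 = 39.42
  [1.5→5.5]: (52.56+18.04)/2 × 4 = 141.2
  [5.5→7]: (18.04+11.07)/2 × 1.5 = 21.8325
  Sum = 202.4525 mg/L·hr

AUC = 202 mg/L·hr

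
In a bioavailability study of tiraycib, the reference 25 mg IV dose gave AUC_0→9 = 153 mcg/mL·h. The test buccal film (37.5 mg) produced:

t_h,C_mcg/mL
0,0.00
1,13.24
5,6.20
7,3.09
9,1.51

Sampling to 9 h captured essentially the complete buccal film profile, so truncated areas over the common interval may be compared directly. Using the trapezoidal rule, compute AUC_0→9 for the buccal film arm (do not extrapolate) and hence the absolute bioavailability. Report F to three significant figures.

Trapezoidal AUC_0→9 (buccal film):
  [0→1]: (0.00+13.24)/2 × 1 = 6.62
  [1→5]: (13.24+6.20)/2 × 4 = 38.88
  [5→7]: (6.20+3.09)/2 × 2 = 9.29
  [7→9]: (3.09+1.51)/2 × 2 = 4.6
  Sum = 59.39 mcg/mL·h
F = (AUC_ev/D_ev)/(AUC_iv/D_iv) = (59.39/37.5)/(153/25) = 1.58373/6.12 = 0.2588

F = 0.259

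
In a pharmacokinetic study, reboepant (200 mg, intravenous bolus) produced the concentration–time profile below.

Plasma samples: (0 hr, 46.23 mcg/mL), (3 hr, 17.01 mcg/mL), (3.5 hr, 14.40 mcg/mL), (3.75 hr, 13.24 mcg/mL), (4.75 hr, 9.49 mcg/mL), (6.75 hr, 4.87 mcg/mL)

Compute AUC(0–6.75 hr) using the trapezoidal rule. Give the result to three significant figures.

AUC = 132 mcg/mL·hr

Trapezoidal AUC_0→6.75:
  [0→3]: (46.23+17.01)/2 × 3 = 94.86
  [3→3.5]: (17.01+14.40)/2 × 0.5 = 7.8525
  [3.5→3.75]: (14.40+13.24)/2 × 0.25 = 3.455
  [3.75→4.75]: (13.24+9.49)/2 × 1 = 11.365
  [4.75→6.75]: (9.49+4.87)/2 × 2 = 14.36
  Sum = 131.8925 mcg/mL·hr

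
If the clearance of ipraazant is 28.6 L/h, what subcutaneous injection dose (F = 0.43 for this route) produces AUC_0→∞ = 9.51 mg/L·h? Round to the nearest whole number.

Dose = CL × AUC_0→∞ / F
     = 28.6 × 9.51 / 0.43 = 632.526 mg

Dose = 633 mg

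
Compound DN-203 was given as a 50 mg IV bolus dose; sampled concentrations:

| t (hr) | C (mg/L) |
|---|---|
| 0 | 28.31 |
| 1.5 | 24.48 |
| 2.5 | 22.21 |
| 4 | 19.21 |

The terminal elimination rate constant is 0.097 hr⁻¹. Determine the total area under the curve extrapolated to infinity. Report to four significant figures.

Trapezoidal AUC_0→4:
  [0→1.5]: (28.31+24.48)/2 × 1.5 = 39.5925
  [1.5→2.5]: (24.48+22.21)/2 × 1 = 23.345
  [2.5→4]: (22.21+19.21)/2 × 1.5 = 31.065
  Sum = 94.0025 mg/L·hr
Extrapolated tail: C_last / k_e = 19.21 / 0.097 = 198.041
AUC_0→∞ = 94.0025 + 198.041 = 292.0435 mg/L·hr

AUC = 292.0 mg/L·hr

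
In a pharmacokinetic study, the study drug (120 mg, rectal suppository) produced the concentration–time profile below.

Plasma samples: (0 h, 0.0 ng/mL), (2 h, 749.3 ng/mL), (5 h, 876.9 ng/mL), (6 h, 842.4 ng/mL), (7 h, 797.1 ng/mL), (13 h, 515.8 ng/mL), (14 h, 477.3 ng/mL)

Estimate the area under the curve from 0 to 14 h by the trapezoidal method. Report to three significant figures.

AUC = 9300 ng/mL·h

Trapezoidal AUC_0→14:
  [0→2]: (0.0+749.3)/2 × 2 = 749.3
  [2→5]: (749.3+876.9)/2 × 3 = 2439.3
  [5→6]: (876.9+842.4)/2 × 1 = 859.65
  [6→7]: (842.4+797.1)/2 × 1 = 819.75
  [7→13]: (797.1+515.8)/2 × 6 = 3938.7
  [13→14]: (515.8+477.3)/2 × 1 = 496.55
  Sum = 9303.25 ng/mL·h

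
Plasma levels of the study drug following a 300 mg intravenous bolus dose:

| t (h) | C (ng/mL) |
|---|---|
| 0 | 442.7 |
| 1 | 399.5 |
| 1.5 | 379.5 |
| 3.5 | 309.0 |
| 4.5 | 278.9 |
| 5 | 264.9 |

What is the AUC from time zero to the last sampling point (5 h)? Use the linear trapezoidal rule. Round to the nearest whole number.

AUC = 1734 ng/mL·h

Trapezoidal AUC_0→5:
  [0→1]: (442.7+399.5)/2 × 1 = 421.1
  [1→1.5]: (399.5+379.5)/2 × 0.5 = 194.75
  [1.5→3.5]: (379.5+309.0)/2 × 2 = 688.5
  [3.5→4.5]: (309.0+278.9)/2 × 1 = 293.95
  [4.5→5]: (278.9+264.9)/2 × 0.5 = 135.95
  Sum = 1734.25 ng/mL·h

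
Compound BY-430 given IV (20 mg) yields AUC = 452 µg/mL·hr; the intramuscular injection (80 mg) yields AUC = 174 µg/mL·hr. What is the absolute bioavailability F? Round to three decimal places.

F = 0.096

F = (AUC_ev / D_ev) / (AUC_iv / D_iv)
  = (174/80) / (452/20)
  = 2.175 / 22.6 = 0.0962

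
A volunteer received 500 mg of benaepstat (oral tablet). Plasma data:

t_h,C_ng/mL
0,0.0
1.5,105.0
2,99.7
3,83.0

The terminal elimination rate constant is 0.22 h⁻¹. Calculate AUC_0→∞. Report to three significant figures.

AUC = 599 ng/mL·h

Trapezoidal AUC_0→3:
  [0→1.5]: (0.0+105.0)/2 × 1.5 = 78.75
  [1.5→2]: (105.0+99.7)/2 × 0.5 = 51.175
  [2→3]: (99.7+83.0)/2 × 1 = 91.35
  Sum = 221.275 ng/mL·h
Extrapolated tail: C_last / k_e = 83.0 / 0.22 = 377.273
AUC_0→∞ = 221.275 + 377.273 = 598.548 ng/mL·h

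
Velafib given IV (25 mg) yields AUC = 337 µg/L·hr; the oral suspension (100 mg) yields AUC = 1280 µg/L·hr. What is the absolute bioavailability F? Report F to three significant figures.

F = (AUC_ev / D_ev) / (AUC_iv / D_iv)
  = (1280/100) / (337/25)
  = 12.8 / 13.48 = 0.9496

F = 0.950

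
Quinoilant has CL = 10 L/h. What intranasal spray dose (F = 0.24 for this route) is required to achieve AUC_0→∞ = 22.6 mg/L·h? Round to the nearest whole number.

Dose = 942 mg

Dose = CL × AUC_0→∞ / F
     = 10 × 22.6 / 0.24 = 941.667 mg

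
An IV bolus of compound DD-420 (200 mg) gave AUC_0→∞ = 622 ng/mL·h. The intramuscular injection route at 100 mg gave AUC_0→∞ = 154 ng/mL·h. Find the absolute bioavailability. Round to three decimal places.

F = (AUC_ev / D_ev) / (AUC_iv / D_iv)
  = (154/100) / (622/200)
  = 1.54 / 3.11 = 0.4952

F = 0.495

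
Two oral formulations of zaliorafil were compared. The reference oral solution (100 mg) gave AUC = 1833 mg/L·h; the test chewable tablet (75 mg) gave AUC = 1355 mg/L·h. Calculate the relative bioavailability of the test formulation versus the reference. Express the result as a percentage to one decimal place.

F_rel = (AUC_test/D_test) / (AUC_ref/D_ref)
      = (1355/75) / (1833/100)
      = 18.0667 / 18.33 = 0.9856 = 98.56%

F_rel = 98.6%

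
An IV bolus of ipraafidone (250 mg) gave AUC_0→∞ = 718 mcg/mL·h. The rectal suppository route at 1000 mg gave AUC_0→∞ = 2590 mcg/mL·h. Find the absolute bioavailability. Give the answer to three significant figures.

F = 0.902

F = (AUC_ev / D_ev) / (AUC_iv / D_iv)
  = (2590/1000) / (718/250)
  = 2.59 / 2.872 = 0.9018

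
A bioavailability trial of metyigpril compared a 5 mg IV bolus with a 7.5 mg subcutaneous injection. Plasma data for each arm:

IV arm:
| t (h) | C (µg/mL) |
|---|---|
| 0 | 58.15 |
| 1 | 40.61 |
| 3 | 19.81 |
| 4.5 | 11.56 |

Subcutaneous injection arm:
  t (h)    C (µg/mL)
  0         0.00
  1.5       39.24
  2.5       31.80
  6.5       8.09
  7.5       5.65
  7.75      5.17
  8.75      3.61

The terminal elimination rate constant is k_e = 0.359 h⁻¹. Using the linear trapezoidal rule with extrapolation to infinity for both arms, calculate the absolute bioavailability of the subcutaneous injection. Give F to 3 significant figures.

Trapezoidal AUC_0→4.5 (IV):
  [0→1]: (58.15+40.61)/2 × 1 = 49.38
  [1→3]: (40.61+19.81)/2 × 2 = 60.42
  [3→4.5]: (19.81+11.56)/2 × 1.5 = 23.5275
  Sum = 133.3275 µg/mL·h
IV tail: 11.56/0.359 = 32.201; AUC_iv,0→∞ = 133.3275 + 32.201 = 165.5285 µg/mL·h
Trapezoidal AUC_0→8.75 (subcutaneous injection):
  [0→1.5]: (0.00+39.24)/2 × 1.5 = 29.43
  [1.5→2.5]: (39.24+31.80)/2 × 1 = 35.52
  [2.5→6.5]: (31.80+8.09)/2 × 4 = 79.78
  [6.5→7.5]: (8.09+5.65)/2 × 1 = 6.87
  [7.5→7.75]: (5.65+5.17)/2 × 0.25 = 1.3525
  [7.75→8.75]: (5.17+3.61)/2 × 1 = 4.39
  Sum = 157.3425 µg/mL·h
subcutaneous injection tail: 3.61/0.359 = 10.056; AUC_ev,0→∞ = 157.3425 + 10.056 = 167.3985 µg/mL·h
F = (AUC_ev/D_ev)/(AUC_iv/D_iv) = (167.3985/7.5)/(165.5285/5) = 22.3198/33.1057 = 0.6742

F = 0.674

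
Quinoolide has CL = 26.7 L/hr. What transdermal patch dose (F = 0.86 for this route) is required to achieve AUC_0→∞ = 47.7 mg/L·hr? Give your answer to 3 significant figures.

Dose = CL × AUC_0→∞ / F
     = 26.7 × 47.7 / 0.86 = 1480.92 mg

Dose = 1480 mg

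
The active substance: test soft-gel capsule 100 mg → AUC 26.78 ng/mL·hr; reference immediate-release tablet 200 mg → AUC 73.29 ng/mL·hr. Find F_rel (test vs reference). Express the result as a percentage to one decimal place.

F_rel = (AUC_test/D_test) / (AUC_ref/D_ref)
      = (26.78/100) / (73.29/200)
      = 0.2678 / 0.36645 = 0.7308 = 73.08%

F_rel = 73.1%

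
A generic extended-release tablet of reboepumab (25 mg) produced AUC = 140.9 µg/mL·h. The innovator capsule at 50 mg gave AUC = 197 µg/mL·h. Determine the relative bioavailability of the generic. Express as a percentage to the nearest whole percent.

F_rel = (AUC_test/D_test) / (AUC_ref/D_ref)
      = (140.9/25) / (197/50)
      = 5.636 / 3.94 = 1.4305 = 143.05%

F_rel = 143%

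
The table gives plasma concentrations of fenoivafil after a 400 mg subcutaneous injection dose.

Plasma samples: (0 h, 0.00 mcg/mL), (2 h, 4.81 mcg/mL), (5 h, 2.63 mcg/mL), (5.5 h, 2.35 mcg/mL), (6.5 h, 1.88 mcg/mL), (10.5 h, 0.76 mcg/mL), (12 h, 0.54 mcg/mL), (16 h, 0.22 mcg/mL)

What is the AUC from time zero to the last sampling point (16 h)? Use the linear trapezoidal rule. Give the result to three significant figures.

Trapezoidal AUC_0→16:
  [0→2]: (0.00+4.81)/2 × 2 = 4.81
  [2→5]: (4.81+2.63)/2 × 3 = 11.16
  [5→5.5]: (2.63+2.35)/2 × 0.5 = 1.245
  [5.5→6.5]: (2.35+1.88)/2 × 1 = 2.115
  [6.5→10.5]: (1.88+0.76)/2 × 4 = 5.28
  [10.5→12]: (0.76+0.54)/2 × 1.5 = 0.975
  [12→16]: (0.54+0.22)/2 × 4 = 1.52
  Sum = 27.105 mcg/mL·h

AUC = 27.1 mcg/mL·h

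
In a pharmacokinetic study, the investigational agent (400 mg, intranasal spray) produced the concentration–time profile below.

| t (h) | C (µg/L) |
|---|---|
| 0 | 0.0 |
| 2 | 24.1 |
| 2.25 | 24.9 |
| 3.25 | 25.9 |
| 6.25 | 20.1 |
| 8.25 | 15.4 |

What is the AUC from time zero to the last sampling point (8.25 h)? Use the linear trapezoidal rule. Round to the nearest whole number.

Trapezoidal AUC_0→8.25:
  [0→2]: (0.0+24.1)/2 × 2 = 24.1
  [2→2.25]: (24.1+24.9)/2 × 0.25 = 6.125
  [2.25→3.25]: (24.9+25.9)/2 × 1 = 25.4
  [3.25→6.25]: (25.9+20.1)/2 × 3 = 69.0
  [6.25→8.25]: (20.1+15.4)/2 × 2 = 35.5
  Sum = 160.125 µg/L·h

AUC = 160 µg/L·h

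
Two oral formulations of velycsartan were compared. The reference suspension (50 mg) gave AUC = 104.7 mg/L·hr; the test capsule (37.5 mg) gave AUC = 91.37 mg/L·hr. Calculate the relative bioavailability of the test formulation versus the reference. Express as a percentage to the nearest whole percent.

F_rel = 116%

F_rel = (AUC_test/D_test) / (AUC_ref/D_ref)
      = (91.37/37.5) / (104.7/50)
      = 2.43653 / 2.094 = 1.1636 = 116.36%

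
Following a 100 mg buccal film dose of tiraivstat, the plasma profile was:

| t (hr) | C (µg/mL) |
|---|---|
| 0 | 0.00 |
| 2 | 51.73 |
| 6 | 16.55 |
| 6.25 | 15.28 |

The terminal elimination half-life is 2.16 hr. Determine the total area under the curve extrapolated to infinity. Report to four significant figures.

Trapezoidal AUC_0→6.25:
  [0→2]: (0.00+51.73)/2 × 2 = 51.73
  [2→6]: (51.73+16.55)/2 × 4 = 136.56
  [6→6.25]: (16.55+15.28)/2 × 0.25 = 3.97875
  Sum = 192.26875 µg/mL·hr
k_e = ln2 / t½ = 0.693147 / 2.16 = 0.3209 hr^-1
Extrapolated tail: C_last / k_e = 15.28 / 0.3209 = 47.616
AUC_0→∞ = 192.26875 + 47.616 = 239.88475 µg/mL·hr

AUC = 239.9 µg/mL·hr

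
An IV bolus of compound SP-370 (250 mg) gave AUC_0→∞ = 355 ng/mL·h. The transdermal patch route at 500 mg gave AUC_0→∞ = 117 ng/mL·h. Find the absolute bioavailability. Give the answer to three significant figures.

F = 0.165

F = (AUC_ev / D_ev) / (AUC_iv / D_iv)
  = (117/500) / (355/250)
  = 0.234 / 1.42 = 0.1648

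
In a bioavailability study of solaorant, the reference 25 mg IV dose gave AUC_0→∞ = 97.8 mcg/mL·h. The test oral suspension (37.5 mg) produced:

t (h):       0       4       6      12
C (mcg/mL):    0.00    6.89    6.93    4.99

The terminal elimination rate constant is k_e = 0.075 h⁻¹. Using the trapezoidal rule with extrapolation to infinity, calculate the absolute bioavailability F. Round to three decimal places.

F = 0.885

Trapezoidal AUC_0→12 (oral suspension):
  [0→4]: (0.00+6.89)/2 × 4 = 13.78
  [4→6]: (6.89+6.93)/2 × 2 = 13.82
  [6→12]: (6.93+4.99)/2 × 6 = 35.76
  Sum = 63.36 mcg/mL·h
Tail: C_last/k_e = 4.99/0.075 = 66.533
AUC_0→∞ (oral suspension) = 63.36 + 66.533 = 129.893 mcg/mL·h
F = (AUC_ev/D_ev)/(AUC_iv/D_iv) = (129.893/37.5)/(97.8/25) = 3.46381/3.912 = 0.8854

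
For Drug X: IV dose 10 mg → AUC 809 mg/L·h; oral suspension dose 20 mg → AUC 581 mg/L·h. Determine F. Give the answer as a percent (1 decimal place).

F = 35.9%

F = (AUC_ev / D_ev) / (AUC_iv / D_iv)
  = (581/20) / (809/10)
  = 29.05 / 80.9 = 0.3591
  = 35.91%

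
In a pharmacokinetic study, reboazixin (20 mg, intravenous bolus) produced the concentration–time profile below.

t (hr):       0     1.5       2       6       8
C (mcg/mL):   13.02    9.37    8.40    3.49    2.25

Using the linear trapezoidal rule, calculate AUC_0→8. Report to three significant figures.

AUC = 50.8 mcg/mL·hr

Trapezoidal AUC_0→8:
  [0→1.5]: (13.02+9.37)/2 × 1.5 = 16.7925
  [1.5→2]: (9.37+8.40)/2 × 0.5 = 4.4425
  [2→6]: (8.40+3.49)/2 × 4 = 23.78
  [6→8]: (3.49+2.25)/2 × 2 = 5.74
  Sum = 50.755 mcg/mL·hr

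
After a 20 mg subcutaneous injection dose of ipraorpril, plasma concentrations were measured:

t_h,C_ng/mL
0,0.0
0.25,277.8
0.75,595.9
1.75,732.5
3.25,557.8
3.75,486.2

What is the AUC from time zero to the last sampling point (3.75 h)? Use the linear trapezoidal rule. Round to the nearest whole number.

AUC = 2146 ng/mL·h

Trapezoidal AUC_0→3.75:
  [0→0.25]: (0.0+277.8)/2 × 0.25 = 34.725
  [0.25→0.75]: (277.8+595.9)/2 × 0.5 = 218.425
  [0.75→1.75]: (595.9+732.5)/2 × 1 = 664.2
  [1.75→3.25]: (732.5+557.8)/2 × 1.5 = 967.725
  [3.25→3.75]: (557.8+486.2)/2 × 0.5 = 261.0
  Sum = 2146.075 ng/mL·h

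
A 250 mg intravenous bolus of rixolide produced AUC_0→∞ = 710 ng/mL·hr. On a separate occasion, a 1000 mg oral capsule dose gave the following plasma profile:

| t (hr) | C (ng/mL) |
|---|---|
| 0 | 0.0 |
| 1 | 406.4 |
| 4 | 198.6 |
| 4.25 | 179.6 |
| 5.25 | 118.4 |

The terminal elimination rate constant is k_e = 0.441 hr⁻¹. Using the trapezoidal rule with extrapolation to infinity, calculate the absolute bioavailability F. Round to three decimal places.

F = 0.555

Trapezoidal AUC_0→5.25 (oral capsule):
  [0→1]: (0.0+406.4)/2 × 1 = 203.2
  [1→4]: (406.4+198.6)/2 × 3 = 907.5
  [4→4.25]: (198.6+179.6)/2 × 0.25 = 47.275
  [4.25→5.25]: (179.6+118.4)/2 × 1 = 149.0
  Sum = 1306.975 ng/mL·hr
Tail: C_last/k_e = 118.4/0.441 = 268.481
AUC_0→∞ (oral capsule) = 1306.975 + 268.481 = 1575.456 ng/mL·hr
F = (AUC_ev/D_ev)/(AUC_iv/D_iv) = (1575.456/1000)/(710/250) = 1.575456/2.84 = 0.5547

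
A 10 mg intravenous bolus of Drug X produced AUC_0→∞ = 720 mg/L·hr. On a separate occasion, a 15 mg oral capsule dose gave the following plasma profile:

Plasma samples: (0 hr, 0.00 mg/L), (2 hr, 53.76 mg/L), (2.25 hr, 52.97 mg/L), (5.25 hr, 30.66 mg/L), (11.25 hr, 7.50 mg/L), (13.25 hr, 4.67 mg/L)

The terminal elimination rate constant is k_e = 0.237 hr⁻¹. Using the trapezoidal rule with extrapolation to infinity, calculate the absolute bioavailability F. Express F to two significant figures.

F = 0.31

Trapezoidal AUC_0→13.25 (oral capsule):
  [0→2]: (0.00+53.76)/2 × 2 = 53.76
  [2→2.25]: (53.76+52.97)/2 × 0.25 = 13.34125
  [2.25→5.25]: (52.97+30.66)/2 × 3 = 125.445
  [5.25→11.25]: (30.66+7.50)/2 × 6 = 114.48
  [11.25→13.25]: (7.50+4.67)/2 × 2 = 12.17
  Sum = 319.19625 mg/L·hr
Tail: C_last/k_e = 4.67/0.237 = 19.705
AUC_0→∞ (oral capsule) = 319.19625 + 19.705 = 338.90125 mg/L·hr
F = (AUC_ev/D_ev)/(AUC_iv/D_iv) = (338.90125/15)/(720/10) = 22.5934/72 = 0.3138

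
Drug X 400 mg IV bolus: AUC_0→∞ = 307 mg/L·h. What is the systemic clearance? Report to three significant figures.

CL = Dose_iv / AUC_0→∞
   = 400 / 307 = 1.30293 L/h

CL = 1.30 L/h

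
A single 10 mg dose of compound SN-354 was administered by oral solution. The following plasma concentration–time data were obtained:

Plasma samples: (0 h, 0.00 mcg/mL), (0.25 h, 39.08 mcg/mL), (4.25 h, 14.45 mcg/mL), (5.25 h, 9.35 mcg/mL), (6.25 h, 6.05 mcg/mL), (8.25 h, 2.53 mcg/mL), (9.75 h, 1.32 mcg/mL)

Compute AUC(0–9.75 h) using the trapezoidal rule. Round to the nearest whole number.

AUC = 143 mcg/mL·h

Trapezoidal AUC_0→9.75:
  [0→0.25]: (0.00+39.08)/2 × 0.25 = 4.885
  [0.25→4.25]: (39.08+14.45)/2 × 4 = 107.06
  [4.25→5.25]: (14.45+9.35)/2 × 1 = 11.9
  [5.25→6.25]: (9.35+6.05)/2 × 1 = 7.7
  [6.25→8.25]: (6.05+2.53)/2 × 2 = 8.58
  [8.25→9.75]: (2.53+1.32)/2 × 1.5 = 2.8875
  Sum = 143.0125 mcg/mL·h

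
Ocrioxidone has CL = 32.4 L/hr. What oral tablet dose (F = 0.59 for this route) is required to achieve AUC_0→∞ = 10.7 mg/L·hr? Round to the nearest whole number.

Dose = CL × AUC_0→∞ / F
     = 32.4 × 10.7 / 0.59 = 587.593 mg

Dose = 588 mg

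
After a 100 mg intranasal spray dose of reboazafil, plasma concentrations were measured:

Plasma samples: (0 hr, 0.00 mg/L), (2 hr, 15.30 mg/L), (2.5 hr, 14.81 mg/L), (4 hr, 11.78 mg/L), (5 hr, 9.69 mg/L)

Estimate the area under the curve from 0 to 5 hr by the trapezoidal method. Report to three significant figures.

AUC = 53.5 mg/L·hr

Trapezoidal AUC_0→5:
  [0→2]: (0.00+15.30)/2 × 2 = 15.3
  [2→2.5]: (15.30+14.81)/2 × 0.5 = 7.5275
  [2.5→4]: (14.81+11.78)/2 × 1.5 = 19.9425
  [4→5]: (11.78+9.69)/2 × 1 = 10.735
  Sum = 53.505 mg/L·hr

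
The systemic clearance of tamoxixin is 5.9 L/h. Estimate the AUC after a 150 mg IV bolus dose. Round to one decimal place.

AUC_0→∞ = Dose_iv / CL
        = 150 / 5.9 = 25.4237 mg/L·h

AUC = 25.4 mg/L·h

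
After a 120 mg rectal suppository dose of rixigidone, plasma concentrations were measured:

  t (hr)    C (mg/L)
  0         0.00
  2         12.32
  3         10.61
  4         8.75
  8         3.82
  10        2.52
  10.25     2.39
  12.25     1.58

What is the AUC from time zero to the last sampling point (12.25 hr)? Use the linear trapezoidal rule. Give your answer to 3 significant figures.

AUC = 69.5 mg/L·hr

Trapezoidal AUC_0→12.25:
  [0→2]: (0.00+12.32)/2 × 2 = 12.32
  [2→3]: (12.32+10.61)/2 × 1 = 11.465
  [3→4]: (10.61+8.75)/2 × 1 = 9.68
  [4→8]: (8.75+3.82)/2 × 4 = 25.14
  [8→10]: (3.82+2.52)/2 × 2 = 6.34
  [10→10.25]: (2.52+2.39)/2 × 0.25 = 0.61375
  [10.25→12.25]: (2.39+1.58)/2 × 2 = 3.97
  Sum = 69.52875 mg/L·hr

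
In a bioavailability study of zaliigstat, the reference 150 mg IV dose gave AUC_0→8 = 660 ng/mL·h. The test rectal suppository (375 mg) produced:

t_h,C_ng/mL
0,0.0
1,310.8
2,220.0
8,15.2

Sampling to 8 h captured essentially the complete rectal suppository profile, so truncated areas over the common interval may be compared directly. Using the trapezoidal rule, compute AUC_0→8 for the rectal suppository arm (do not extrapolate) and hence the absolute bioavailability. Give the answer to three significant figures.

Trapezoidal AUC_0→8 (rectal suppository):
  [0→1]: (0.0+310.8)/2 × 1 = 155.4
  [1→2]: (310.8+220.0)/2 × 1 = 265.4
  [2→8]: (220.0+15.2)/2 × 6 = 705.6
  Sum = 1126.4 ng/mL·h
F = (AUC_ev/D_ev)/(AUC_iv/D_iv) = (1126.4/375)/(660/150) = 3.00373/4.4 = 0.6827

F = 0.683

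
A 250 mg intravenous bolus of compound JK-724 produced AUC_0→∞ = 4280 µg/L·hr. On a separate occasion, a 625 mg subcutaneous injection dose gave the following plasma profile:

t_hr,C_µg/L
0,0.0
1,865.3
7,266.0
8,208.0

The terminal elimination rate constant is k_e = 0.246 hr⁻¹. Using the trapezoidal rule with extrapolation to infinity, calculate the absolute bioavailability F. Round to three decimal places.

Trapezoidal AUC_0→8 (subcutaneous injection):
  [0→1]: (0.0+865.3)/2 × 1 = 432.65
  [1→7]: (865.3+266.0)/2 × 6 = 3393.9
  [7→8]: (266.0+208.0)/2 × 1 = 237.0
  Sum = 4063.55 µg/L·hr
Tail: C_last/k_e = 208.0/0.246 = 845.528
AUC_0→∞ (subcutaneous injection) = 4063.55 + 845.528 = 4909.078 µg/L·hr
F = (AUC_ev/D_ev)/(AUC_iv/D_iv) = (4909.078/625)/(4280/250) = 7.8545248/17.12 = 0.4588

F = 0.459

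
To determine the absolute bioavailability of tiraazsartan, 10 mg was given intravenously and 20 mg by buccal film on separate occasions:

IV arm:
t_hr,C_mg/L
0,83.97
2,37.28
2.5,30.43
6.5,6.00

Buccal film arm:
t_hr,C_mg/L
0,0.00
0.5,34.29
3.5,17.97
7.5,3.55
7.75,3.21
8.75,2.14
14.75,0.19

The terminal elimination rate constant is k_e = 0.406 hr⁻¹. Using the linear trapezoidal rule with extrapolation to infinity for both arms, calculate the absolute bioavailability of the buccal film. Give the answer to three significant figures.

F = 0.312

Trapezoidal AUC_0→6.5 (IV):
  [0→2]: (83.97+37.28)/2 × 2 = 121.25
  [2→2.5]: (37.28+30.43)/2 × 0.5 = 16.9275
  [2.5→6.5]: (30.43+6.00)/2 × 4 = 72.86
  Sum = 211.0375 mg/L·hr
IV tail: 6.00/0.406 = 14.778; AUC_iv,0→∞ = 211.0375 + 14.778 = 225.8155 mg/L·hr
Trapezoidal AUC_0→14.75 (buccal film):
  [0→0.5]: (0.00+34.29)/2 × 0.5 = 8.5725
  [0.5→3.5]: (34.29+17.97)/2 × 3 = 78.39
  [3.5→7.5]: (17.97+3.55)/2 × 4 = 43.04
  [7.5→7.75]: (3.55+3.21)/2 × 0.25 = 0.845
  [7.75→8.75]: (3.21+2.14)/2 × 1 = 2.675
  [8.75→14.75]: (2.14+0.19)/2 × 6 = 6.99
  Sum = 140.5125 mg/L·hr
buccal film tail: 0.19/0.406 = 0.468; AUC_ev,0→∞ = 140.5125 + 0.468 = 140.9805 mg/L·hr
F = (AUC_ev/D_ev)/(AUC_iv/D_iv) = (140.9805/20)/(225.8155/10) = 7.049025/22.58155 = 0.3122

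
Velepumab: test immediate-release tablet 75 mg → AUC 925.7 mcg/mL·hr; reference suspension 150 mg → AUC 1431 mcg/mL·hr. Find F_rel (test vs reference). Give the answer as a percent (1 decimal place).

F_rel = 129.4%

F_rel = (AUC_test/D_test) / (AUC_ref/D_ref)
      = (925.7/75) / (1431/150)
      = 12.3427 / 9.54 = 1.2938 = 129.38%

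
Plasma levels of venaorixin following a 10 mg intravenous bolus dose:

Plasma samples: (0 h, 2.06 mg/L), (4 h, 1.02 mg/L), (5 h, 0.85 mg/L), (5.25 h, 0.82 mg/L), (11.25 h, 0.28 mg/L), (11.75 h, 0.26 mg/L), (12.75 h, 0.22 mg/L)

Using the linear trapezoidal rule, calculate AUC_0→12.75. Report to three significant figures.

Trapezoidal AUC_0→12.75:
  [0→4]: (2.06+1.02)/2 × 4 = 6.16
  [4→5]: (1.02+0.85)/2 × 1 = 0.935
  [5→5.25]: (0.85+0.82)/2 × 0.25 = 0.20875
  [5.25→11.25]: (0.82+0.28)/2 × 6 = 3.3
  [11.25→11.75]: (0.28+0.26)/2 × 0.5 = 0.135
  [11.75→12.75]: (0.26+0.22)/2 × 1 = 0.24
  Sum = 10.97875 mg/L·h

AUC = 11.0 mg/L·h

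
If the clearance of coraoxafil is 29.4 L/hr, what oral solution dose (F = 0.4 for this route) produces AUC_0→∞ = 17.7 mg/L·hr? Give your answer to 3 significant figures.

Dose = CL × AUC_0→∞ / F
     = 29.4 × 17.7 / 0.4 = 1300.95 mg

Dose = 1300 mg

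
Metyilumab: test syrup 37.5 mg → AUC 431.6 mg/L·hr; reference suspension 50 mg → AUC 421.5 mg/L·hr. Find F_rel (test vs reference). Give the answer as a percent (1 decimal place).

F_rel = (AUC_test/D_test) / (AUC_ref/D_ref)
      = (431.6/37.5) / (421.5/50)
      = 11.5093 / 8.43 = 1.3653 = 136.53%

F_rel = 136.5%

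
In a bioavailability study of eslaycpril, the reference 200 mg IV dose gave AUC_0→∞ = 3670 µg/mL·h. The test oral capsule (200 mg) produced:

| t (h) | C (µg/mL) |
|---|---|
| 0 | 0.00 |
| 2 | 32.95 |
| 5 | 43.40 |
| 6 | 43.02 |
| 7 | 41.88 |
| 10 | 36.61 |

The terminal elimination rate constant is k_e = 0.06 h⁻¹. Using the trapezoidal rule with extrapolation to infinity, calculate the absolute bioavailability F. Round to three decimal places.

Trapezoidal AUC_0→10 (oral capsule):
  [0→2]: (0.00+32.95)/2 × 2 = 32.95
  [2→5]: (32.95+43.40)/2 × 3 = 114.525
  [5→6]: (43.40+43.02)/2 × 1 = 43.21
  [6→7]: (43.02+41.88)/2 × 1 = 42.45
  [7→10]: (41.88+36.61)/2 × 3 = 117.735
  Sum = 350.87 µg/mL·h
Tail: C_last/k_e = 36.61/0.06 = 610.167
AUC_0→∞ (oral capsule) = 350.87 + 610.167 = 961.037 µg/mL·h
F = (AUC_ev/D_ev)/(AUC_iv/D_iv) = (961.037/200)/(3670/200) = 4.805185/18.35 = 0.2619

F = 0.262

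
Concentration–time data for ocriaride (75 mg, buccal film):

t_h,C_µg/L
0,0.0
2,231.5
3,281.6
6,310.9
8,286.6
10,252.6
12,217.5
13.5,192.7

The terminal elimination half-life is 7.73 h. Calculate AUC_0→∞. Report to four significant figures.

AUC = 5440 µg/L·h

Trapezoidal AUC_0→13.5:
  [0→2]: (0.0+231.5)/2 × 2 = 231.5
  [2→3]: (231.5+281.6)/2 × 1 = 256.55
  [3→6]: (281.6+310.9)/2 × 3 = 888.75
  [6→8]: (310.9+286.6)/2 × 2 = 597.5
  [8→10]: (286.6+252.6)/2 × 2 = 539.2
  [10→12]: (252.6+217.5)/2 × 2 = 470.1
  [12→13.5]: (217.5+192.7)/2 × 1.5 = 307.65
  Sum = 3291.25 µg/L·h
k_e = ln2 / t½ = 0.693147 / 7.73 = 0.0897 h^-1
Extrapolated tail: C_last / k_e = 192.7 / 0.0897 = 2148.272
AUC_0→∞ = 3291.25 + 2148.272 = 5439.522 µg/L·h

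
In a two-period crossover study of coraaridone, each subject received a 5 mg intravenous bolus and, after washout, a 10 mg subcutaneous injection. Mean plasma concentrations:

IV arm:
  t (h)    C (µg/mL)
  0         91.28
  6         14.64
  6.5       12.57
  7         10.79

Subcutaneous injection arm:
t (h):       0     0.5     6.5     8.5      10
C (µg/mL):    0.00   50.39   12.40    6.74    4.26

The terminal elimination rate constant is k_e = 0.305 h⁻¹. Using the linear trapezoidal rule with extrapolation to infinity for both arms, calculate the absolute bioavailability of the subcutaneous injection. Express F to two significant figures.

F = 0.33

Trapezoidal AUC_0→7 (IV):
  [0→6]: (91.28+14.64)/2 × 6 = 317.76
  [6→6.5]: (14.64+12.57)/2 × 0.5 = 6.8025
  [6.5→7]: (12.57+10.79)/2 × 0.5 = 5.84
  Sum = 330.4025 µg/mL·h
IV tail: 10.79/0.305 = 35.377; AUC_iv,0→∞ = 330.4025 + 35.377 = 365.7795 µg/mL·h
Trapezoidal AUC_0→10 (subcutaneous injection):
  [0→0.5]: (0.00+50.39)/2 × 0.5 = 12.5975
  [0.5→6.5]: (50.39+12.40)/2 × 6 = 188.37
  [6.5→8.5]: (12.40+6.74)/2 × 2 = 19.14
  [8.5→10]: (6.74+4.26)/2 × 1.5 = 8.25
  Sum = 228.3575 µg/mL·h
subcutaneous injection tail: 4.26/0.305 = 13.967; AUC_ev,0→∞ = 228.3575 + 13.967 = 242.3245 µg/mL·h
F = (AUC_ev/D_ev)/(AUC_iv/D_iv) = (242.3245/10)/(365.7795/5) = 24.23245/73.1559 = 0.3312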